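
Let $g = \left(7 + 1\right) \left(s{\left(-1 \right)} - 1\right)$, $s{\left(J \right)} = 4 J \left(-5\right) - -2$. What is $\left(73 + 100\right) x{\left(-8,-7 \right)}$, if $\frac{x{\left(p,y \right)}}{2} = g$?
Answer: $58128$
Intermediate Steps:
$s{\left(J \right)} = 2 - 20 J$ ($s{\left(J \right)} = - 20 J + 2 = 2 - 20 J$)
$g = 168$ ($g = \left(7 + 1\right) \left(\left(2 - -20\right) - 1\right) = 8 \left(\left(2 + 20\right) - 1\right) = 8 \left(22 - 1\right) = 8 \cdot 21 = 168$)
$x{\left(p,y \right)} = 336$ ($x{\left(p,y \right)} = 2 \cdot 168 = 336$)
$\left(73 + 100\right) x{\left(-8,-7 \right)} = \left(73 + 100\right) 336 = 173 \cdot 336 = 58128$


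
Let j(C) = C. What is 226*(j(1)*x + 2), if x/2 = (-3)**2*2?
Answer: 8588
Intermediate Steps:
x = 36 (x = 2*((-3)**2*2) = 2*(9*2) = 2*18 = 36)
226*(j(1)*x + 2) = 226*(1*36 + 2) = 226*(36 + 2) = 226*38 = 8588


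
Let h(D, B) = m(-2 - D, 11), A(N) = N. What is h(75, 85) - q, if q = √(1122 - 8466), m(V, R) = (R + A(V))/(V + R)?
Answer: 1 - 12*I*√51 ≈ 1.0 - 85.697*I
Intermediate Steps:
m(V, R) = 1 (m(V, R) = (R + V)/(V + R) = (R + V)/(R + V) = 1)
h(D, B) = 1
q = 12*I*√51 (q = √(-7344) = 12*I*√51 ≈ 85.697*I)
h(75, 85) - q = 1 - 12*I*√51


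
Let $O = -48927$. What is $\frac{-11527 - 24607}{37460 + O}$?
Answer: $\frac{36134}{11467} \approx 3.1511$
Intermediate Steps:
$\frac{-11527 - 24607}{37460 + O} = \frac{-11527 - 24607}{37460 - 48927} = - \frac{36134}{-11467} = \left(-36134\right) \left(- \frac{1}{11467}\right) = \frac{36134}{11467}$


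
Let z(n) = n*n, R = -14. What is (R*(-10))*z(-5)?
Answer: 3500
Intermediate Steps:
z(n) = n²
(R*(-10))*z(-5) = -14*(-10)*(-5)² = 140*25 = 3500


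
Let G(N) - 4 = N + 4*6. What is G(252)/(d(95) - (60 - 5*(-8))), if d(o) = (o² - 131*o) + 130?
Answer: -28/339 ≈ -0.082596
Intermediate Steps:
G(N) = 28 + N (G(N) = 4 + (N + 4*6) = 4 + (N + 24) = 4 + (24 + N) = 28 + N)
d(o) = 130 + o² - 131*o
G(252)/(d(95) - (60 - 5*(-8))) = (28 + 252)/((130 + 95² - 131*95) - (60 - 5*(-8))) = 280/((130 + 9025 - 12445) - (60 + 40)) = 280/(-3290 - 1*100) = 280/(-3290 - 100) = 280/(-3390) = 280*(-1/3390) = -28/339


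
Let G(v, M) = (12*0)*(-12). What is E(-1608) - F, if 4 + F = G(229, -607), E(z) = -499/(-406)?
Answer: 2123/406 ≈ 5.2291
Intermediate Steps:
E(z) = 499/406 (E(z) = -499*(-1/406) = 499/406)
G(v, M) = 0 (G(v, M) = 0*(-12) = 0)
F = -4 (F = -4 + 0 = -4)
E(-1608) - F = 499/406 - 1*(-4) = 499/406 + 4 = 2123/406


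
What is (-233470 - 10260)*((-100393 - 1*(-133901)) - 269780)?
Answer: 57586574560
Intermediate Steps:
(-233470 - 10260)*((-100393 - 1*(-133901)) - 269780) = -243730*((-100393 + 133901) - 269780) = -243730*(33508 - 269780) = -243730*(-236272) = 57586574560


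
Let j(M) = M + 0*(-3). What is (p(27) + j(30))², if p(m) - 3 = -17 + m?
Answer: 1849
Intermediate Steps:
p(m) = -14 + m (p(m) = 3 + (-17 + m) = -14 + m)
j(M) = M (j(M) = M + 0 = M)
(p(27) + j(30))² = ((-14 + 27) + 30)² = (13 + 30)² = 43² = 1849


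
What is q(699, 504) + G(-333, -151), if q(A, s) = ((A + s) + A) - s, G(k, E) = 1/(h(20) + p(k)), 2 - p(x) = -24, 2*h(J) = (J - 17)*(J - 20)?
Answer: 36349/26 ≈ 1398.0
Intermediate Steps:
h(J) = (-20 + J)*(-17 + J)/2 (h(J) = ((J - 17)*(J - 20))/2 = ((-17 + J)*(-20 + J))/2 = ((-20 + J)*(-17 + J))/2 = (-20 + J)*(-17 + J)/2)
p(x) = 26 (p(x) = 2 - 1*(-24) = 2 + 24 = 26)
G(k, E) = 1/26 (G(k, E) = 1/((170 + (1/2)*20**2 - 37/2*20) + 26) = 1/((170 + (1/2)*400 - 370) + 26) = 1/((170 + 200 - 370) + 26) = 1/(0 + 26) = 1/26)
q(A, s) = 2*A (q(A, s) = (s + 2*A) - s = 2*A)
q(699, 504) + G(-333, -151) = 2*699 + 1/26 = 1398 + 1/26 = 36349/26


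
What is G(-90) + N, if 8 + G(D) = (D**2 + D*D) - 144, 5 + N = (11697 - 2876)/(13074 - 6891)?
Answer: 99202690/6183 ≈ 16044.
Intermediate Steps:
N = -22094/6183 (N = -5 + (11697 - 2876)/(13074 - 6891) = -5 + 8821/6183 = -22094/6183 ≈ -3.5733)
G(D) = -152 + 2*D**2 (G(D) = -8 + ((D**2 + D*D) - 144) = -8 + ((D**2 + D**2) - 144) = -8 + (2*D**2 - 144) = -8 + (-144 + 2*D**2) = -152 + 2*D**2)
G(-90) + N = (-152 + 2*(-90)**2) - 22094/6183 = (-152 + 2*8100) - 22094/6183 = (-152 + 16200) - 22094/6183 = 16048 - 22094/6183 = 99202690/6183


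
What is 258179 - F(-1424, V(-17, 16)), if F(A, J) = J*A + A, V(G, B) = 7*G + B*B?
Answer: 454691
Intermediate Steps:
V(G, B) = B**2 + 7*G (V(G, B) = 7*G + B**2 = B**2 + 7*G)
F(A, J) = A + A*J (F(A, J) = A*J + A = A + A*J)
258179 - F(-1424, V(-17, 16)) = 258179 - (-1424)*(1 + (16**2 + 7*(-17))) = 258179 - (-1424)*(1 + (256 - 119)) = 258179 - (-1424)*(1 + 137) = 258179 - (-1424)*138 = 258179 - 1*(-196512) = 258179 + 196512 = 454691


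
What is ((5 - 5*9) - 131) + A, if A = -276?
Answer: -447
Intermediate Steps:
((5 - 5*9) - 131) + A = ((5 - 5*9) - 131) - 276 = ((5 - 45) - 131) - 276 = (-40 - 131) - 276 = -171 - 276 = -447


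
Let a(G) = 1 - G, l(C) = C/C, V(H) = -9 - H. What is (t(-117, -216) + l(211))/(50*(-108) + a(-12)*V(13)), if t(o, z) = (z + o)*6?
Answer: 1997/5686 ≈ 0.35121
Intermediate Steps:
l(C) = 1
t(o, z) = 6*o + 6*z (t(o, z) = (o + z)*6 = 6*o + 6*z)
(t(-117, -216) + l(211))/(50*(-108) + a(-12)*V(13)) = ((6*(-117) + 6*(-216)) + 1)/(50*(-108) + (1 - 1*(-12))*(-9 - 1*13)) = ((-702 - 1296) + 1)/(-5400 + (1 + 12)*(-9 - 13)) = (-1998 + 1)/(-5400 + 13*(-22)) = -1997/(-5400 - 286) = -1997/(-5686) = -1997*(-1/5686) = 1997/5686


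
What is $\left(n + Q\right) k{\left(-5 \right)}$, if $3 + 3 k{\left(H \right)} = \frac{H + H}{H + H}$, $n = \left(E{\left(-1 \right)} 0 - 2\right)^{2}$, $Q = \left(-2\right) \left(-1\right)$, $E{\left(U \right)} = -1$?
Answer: $-4$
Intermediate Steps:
$Q = 2$
$n = 4$ ($n = \left(\left(-1\right) 0 - 2\right)^{2} = \left(0 - 2\right)^{2} = \left(-2\right)^{2} = 4$)
$k{\left(H \right)} = - \frac{2}{3}$ ($k{\left(H \right)} = -1 + \frac{\left(H + H\right) \frac{1}{H + H}}{3} = -1 + \frac{2 H \frac{1}{2 H}}{3} = -1 + \frac{1}{3} \cdot 1 = -1 + \frac{1}{3} = - \frac{2}{3}$)
$\left(n + Q\right) k{\left(-5 \right)} = \left(4 + 2\right) \left(- \frac{2}{3}\right) = 6 \left(- \frac{2}{3}\right) = -4$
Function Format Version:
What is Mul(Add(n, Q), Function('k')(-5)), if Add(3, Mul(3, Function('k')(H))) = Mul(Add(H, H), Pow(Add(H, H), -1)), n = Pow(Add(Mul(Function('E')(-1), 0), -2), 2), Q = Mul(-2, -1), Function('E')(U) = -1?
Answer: -4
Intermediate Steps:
Q = 2
n = 4 (n = Pow(Add(Mul(-1, 0), -2), 2) = Pow(Add(0, -2), 2) = Pow(-2, 2) = 4)
Function('k')(H) = Rational(-2, 3) (Function('k')(H) = Add(-1, Mul(Rational(1, 3), Mul(Add(H, H), Pow(Add(H, H), -1)))) = Add(-1, Mul(Rational(1, 3), Mul(Mul(2, H), Pow(Mul(2, H), -1)))) = Add(-1, Mul(Rational(1, 3), Mul(Mul(2, H), Mul(Rational(1, 2), Pow(H, -1))))) = Add(-1, Mul(Rational(1, 3), 1)) = Add(-1, Rational(1, 3)) = Rational(-2, 3))
Mul(Add(n, Q), Function('k')(-5)) = Mul(Add(4, 2), Rational(-2, 3)) = Mul(6, Rational(-2, 3)) = -4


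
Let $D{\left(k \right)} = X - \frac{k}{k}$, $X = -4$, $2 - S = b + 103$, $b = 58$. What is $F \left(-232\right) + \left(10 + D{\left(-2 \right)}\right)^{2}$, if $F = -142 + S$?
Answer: $69857$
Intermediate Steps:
$S = -159$ ($S = 2 - \left(58 + 103\right) = 2 - 161 = -159$)
$D{\left(k \right)} = -5$ ($D{\left(k \right)} = -4 - \frac{k}{k} = -4 - 1 = -5$)
$F = -301$ ($F = -142 - 159 = -301$)
$F \left(-232\right) + \left(10 + D{\left(-2 \right)}\right)^{2} = \left(-301\right) \left(-232\right) + \left(10 - 5\right)^{2} = 69832 + 5^{2} = 69832 + 25 = 69857$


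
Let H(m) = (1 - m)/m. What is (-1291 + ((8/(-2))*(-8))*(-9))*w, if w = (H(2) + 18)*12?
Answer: -331590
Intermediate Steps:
H(m) = (1 - m)/m
w = 210 (w = ((1 - 1*2)/2 + 18)*12 = ((1 - 2)/2 + 18)*12 = ((½)*(-1) + 18)*12 = (-½ + 18)*12 = (35/2)*12 = 210)
(-1291 + ((8/(-2))*(-8))*(-9))*w = (-1291 + ((8/(-2))*(-8))*(-9))*210 = (-1291 + ((8*(-½))*(-8))*(-9))*210 = (-1291 - 4*(-8)*(-9))*210 = (-1291 + 32*(-9))*210 = (-1291 - 288)*210 = -1579*210 = -331590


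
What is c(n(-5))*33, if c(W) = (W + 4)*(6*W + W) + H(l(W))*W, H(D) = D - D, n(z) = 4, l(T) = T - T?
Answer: 7392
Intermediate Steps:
l(T) = 0
H(D) = 0
c(W) = 7*W*(4 + W) (c(W) = (W + 4)*(6*W + W) + 0*W = (4 + W)*(7*W) + 0 = 7*W*(4 + W) + 0 = 7*W*(4 + W))
c(n(-5))*33 = (7*4*(4 + 4))*33 = (7*4*8)*33 = 224*33 = 7392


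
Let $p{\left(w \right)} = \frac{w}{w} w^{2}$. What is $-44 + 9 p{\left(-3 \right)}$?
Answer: $37$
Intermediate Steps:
$p{\left(w \right)} = w^{2}$ ($p{\left(w \right)} = 1 w^{2} = w^{2}$)
$-44 + 9 p{\left(-3 \right)} = -44 + 9 \left(-3\right)^{2} = -44 + 9 \cdot 9 = -44 + 81 = 37$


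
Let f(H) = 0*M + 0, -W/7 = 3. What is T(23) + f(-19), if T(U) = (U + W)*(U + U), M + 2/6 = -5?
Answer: 92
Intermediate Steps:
M = -16/3 (M = -⅓ - 5 = -16/3 ≈ -5.3333)
W = -21 (W = -7*3 = -21)
f(H) = 0 (f(H) = 0*(-16/3) + 0 = 0 + 0 = 0)
T(U) = 2*U*(-21 + U) (T(U) = (U - 21)*(U + U) = (-21 + U)*(2*U) = 2*U*(-21 + U))
T(23) + f(-19) = 2*23*(-21 + 23) + 0 = 2*23*2 + 0 = 92 + 0 = 92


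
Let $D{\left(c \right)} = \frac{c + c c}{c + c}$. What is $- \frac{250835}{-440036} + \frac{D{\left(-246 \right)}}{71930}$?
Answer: $\frac{899432857}{1582589474} \approx 0.56833$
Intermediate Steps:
$D{\left(c \right)} = \frac{c + c^{2}}{2 c}$
$- \frac{250835}{-440036} + \frac{D{\left(-246 \right)}}{71930} = - \frac{250835}{-440036} + \frac{\frac{1}{2} + \frac{1}{2} \left(-246\right)}{71930} = \left(-250835\right) \left(- \frac{1}{440036}\right) + \left(\frac{1}{2} - 123\right) \frac{1}{71930} = \frac{250835}{440036} - \frac{49}{28772} = \frac{899432857}{1582589474}$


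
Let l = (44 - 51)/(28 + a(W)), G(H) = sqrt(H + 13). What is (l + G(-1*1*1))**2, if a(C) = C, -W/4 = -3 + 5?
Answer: 4849/400 - 7*sqrt(3)/5 ≈ 9.6976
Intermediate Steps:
W = -8 (W = -4*(-3 + 5) = -4*2 = -8)
G(H) = sqrt(13 + H)
l = -7/20 (l = (44 - 51)/(28 - 8) = -7/20 ≈ -0.35000)
(l + G(-1*1*1))**2 = (-7/20 + sqrt(13 - 1*1*1))**2 = (-7/20 + sqrt(13 - 1*1))**2 = (-7/20 + sqrt(13 - 1))**2 = (-7/20 + sqrt(12))**2 = (-7/20 + 2*sqrt(3))**2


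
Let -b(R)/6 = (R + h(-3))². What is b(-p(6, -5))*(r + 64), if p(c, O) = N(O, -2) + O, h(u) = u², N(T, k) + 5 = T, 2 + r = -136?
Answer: 255744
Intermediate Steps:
r = -138 (r = -2 - 136 = -138)
N(T, k) = -5 + T
p(c, O) = -5 + 2*O (p(c, O) = (-5 + O) + O = -5 + 2*O)
b(R) = -6*(9 + R)² (b(R) = -6*(R + (-3)²)² = -6*(R + 9)² = -6*(9 + R)²)
b(-p(6, -5))*(r + 64) = (-6*(9 - (-5 + 2*(-5)))²)*(-138 + 64) = -6*(9 - (-5 - 10))²*(-74) = -6*(9 - 1*(-15))²*(-74) = -6*(9 + 15)²*(-74) = -6*24²*(-74) = -6*576*(-74) = -3456*(-74) = 255744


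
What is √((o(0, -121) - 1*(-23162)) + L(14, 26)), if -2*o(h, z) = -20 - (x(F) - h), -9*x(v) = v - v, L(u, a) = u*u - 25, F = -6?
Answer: √23343 ≈ 152.78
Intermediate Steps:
L(u, a) = -25 + u² (L(u, a) = u² - 25 = -25 + u²)
x(v) = 0 (x(v) = -(v - v)/9 = -⅑*0 = 0)
o(h, z) = 10 - h/2 (o(h, z) = -(-20 - (0 - h))/2 = -(-20 - (-1)*h)/2 = -(-20 + h)/2 = 10 - h/2)
√((o(0, -121) - 1*(-23162)) + L(14, 26)) = √(((10 - ½*0) - 1*(-23162)) + (-25 + 14²)) = √(((10 + 0) + 23162) + (-25 + 196)) = √((10 + 23162) + 171) = √(23172 + 171) = √23343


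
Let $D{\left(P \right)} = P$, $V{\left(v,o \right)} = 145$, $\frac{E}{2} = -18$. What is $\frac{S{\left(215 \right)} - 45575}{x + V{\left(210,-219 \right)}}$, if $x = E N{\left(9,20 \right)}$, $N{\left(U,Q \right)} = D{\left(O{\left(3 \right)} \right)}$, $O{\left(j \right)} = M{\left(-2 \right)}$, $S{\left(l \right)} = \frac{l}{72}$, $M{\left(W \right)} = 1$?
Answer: $- \frac{3281185}{7848} \approx -418.09$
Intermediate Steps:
$E = -36$ ($E = 2 \left(-18\right) = -36$)
$S{\left(l \right)} = \frac{l}{72}$ ($S{\left(l \right)} = l \frac{1}{72} = \frac{l}{72}$)
$O{\left(j \right)} = 1$
$N{\left(U,Q \right)} = 1$
$x = -36$ ($x = \left(-36\right) 1 = -36$)
$\frac{S{\left(215 \right)} - 45575}{x + V{\left(210,-219 \right)}} = \frac{\frac{1}{72} \cdot 215 - 45575}{-36 + 145} = \frac{\frac{215}{72} - 45575}{109} = \left(- \frac{3281185}{72}\right) \frac{1}{109} = - \frac{3281185}{7848}$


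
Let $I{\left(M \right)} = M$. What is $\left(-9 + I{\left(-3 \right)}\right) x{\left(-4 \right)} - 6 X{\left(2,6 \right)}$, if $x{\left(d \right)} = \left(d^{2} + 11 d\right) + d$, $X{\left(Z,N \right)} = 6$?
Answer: $348$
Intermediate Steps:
$x{\left(d \right)} = d^{2} + 12 d$
$\left(-9 + I{\left(-3 \right)}\right) x{\left(-4 \right)} - 6 X{\left(2,6 \right)} = \left(-9 - 3\right) \left(- 4 \left(12 - 4\right)\right) - 36 = - 12 \left(\left(-4\right) 8\right) - 36 = \left(-12\right) \left(-32\right) - 36 = 384 - 36 = 348$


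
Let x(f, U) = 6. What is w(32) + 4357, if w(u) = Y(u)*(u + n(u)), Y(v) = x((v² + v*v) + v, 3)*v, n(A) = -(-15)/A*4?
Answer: 10861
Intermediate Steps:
n(A) = 60/A (n(A) = (15/A)*4 = 60/A)
Y(v) = 6*v
w(u) = 6*u*(u + 60/u) (w(u) = (6*u)*(u + 60/u) = 6*u*(u + 60/u))
w(32) + 4357 = (360 + 6*32²) + 4357 = (360 + 6*1024) + 4357 = (360 + 6144) + 4357 = 6504 + 4357 = 10861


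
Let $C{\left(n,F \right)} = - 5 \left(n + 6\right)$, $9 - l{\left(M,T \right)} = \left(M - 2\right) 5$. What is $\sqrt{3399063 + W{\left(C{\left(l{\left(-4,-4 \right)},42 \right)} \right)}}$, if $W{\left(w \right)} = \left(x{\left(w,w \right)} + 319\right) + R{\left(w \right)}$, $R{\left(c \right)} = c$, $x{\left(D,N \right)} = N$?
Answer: $2 \sqrt{849733} \approx 1843.6$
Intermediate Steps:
$l{\left(M,T \right)} = 19 - 5 M$ ($l{\left(M,T \right)} = 9 - \left(M - 2\right) 5 = 9 - \left(-2 + M\right) 5 = 9 - \left(-10 + 5 M\right) = 19 - 5 M$)
$C{\left(n,F \right)} = -30 - 5 n$ ($C{\left(n,F \right)} = - 5 \left(6 + n\right) = -30 - 5 n$)
$W{\left(w \right)} = 319 + 2 w$ ($W{\left(w \right)} = \left(w + 319\right) + w = \left(319 + w\right) + w = 319 + 2 w$)
$\sqrt{3399063 + W{\left(C{\left(l{\left(-4,-4 \right)},42 \right)} \right)}} = \sqrt{3399063 + \left(319 + 2 \left(-30 - 5 \left(19 - -20\right)\right)\right)} = \sqrt{3399063 + \left(319 + 2 \left(-30 - 5 \left(19 + 20\right)\right)\right)} = \sqrt{3399063 + \left(319 + 2 \left(-30 - 195\right)\right)} = \sqrt{3399063 + \left(319 + 2 \left(-225\right)\right)} = \sqrt{3399063 + \left(319 - 450\right)} = \sqrt{3399063 - 131} = \sqrt{3398932} = 2 \sqrt{849733}$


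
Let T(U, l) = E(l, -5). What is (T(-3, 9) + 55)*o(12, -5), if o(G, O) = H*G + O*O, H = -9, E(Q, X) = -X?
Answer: -4980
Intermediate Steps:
T(U, l) = 5 (T(U, l) = -1*(-5) = 5)
o(G, O) = O² - 9*G (o(G, O) = -9*G + O*O = -9*G + O² = O² - 9*G)
(T(-3, 9) + 55)*o(12, -5) = (5 + 55)*((-5)² - 9*12) = 60*(25 - 108) = 60*(-83) = -4980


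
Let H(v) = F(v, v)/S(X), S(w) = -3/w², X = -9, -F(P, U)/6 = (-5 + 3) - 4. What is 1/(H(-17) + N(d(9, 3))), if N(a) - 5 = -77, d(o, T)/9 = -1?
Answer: -1/1044 ≈ -0.00095785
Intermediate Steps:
d(o, T) = -9 (d(o, T) = 9*(-1) = -9)
N(a) = -72 (N(a) = 5 - 77 = -72)
F(P, U) = 36 (F(P, U) = -6*((-5 + 3) - 4) = -6*(-2 - 4) = -6*(-6) = 36)
S(w) = -3/w²
H(v) = -972 (H(v) = 36/((-3/(-9)²)) = 36/((-3*1/81)) = 36/(-1/27) = 36*(-27) = -972)
1/(H(-17) + N(d(9, 3))) = 1/(-972 - 72) = 1/(-1044) = -1/1044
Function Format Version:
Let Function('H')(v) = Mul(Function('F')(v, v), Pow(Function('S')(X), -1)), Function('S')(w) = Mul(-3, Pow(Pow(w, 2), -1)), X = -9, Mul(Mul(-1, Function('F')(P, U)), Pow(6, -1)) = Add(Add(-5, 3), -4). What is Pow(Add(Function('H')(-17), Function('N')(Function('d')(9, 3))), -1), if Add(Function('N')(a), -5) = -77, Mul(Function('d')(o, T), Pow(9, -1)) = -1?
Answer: Rational(-1, 1044) ≈ -0.00095785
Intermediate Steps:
Function('d')(o, T) = -9 (Function('d')(o, T) = Mul(9, -1) = -9)
Function('N')(a) = -72 (Function('N')(a) = Add(5, -77) = -72)
Function('F')(P, U) = 36 (Function('F')(P, U) = Mul(-6, Add(Add(-5, 3), -4)) = Mul(-6, Add(-2, -4)) = Mul(-6, -6) = 36)
Function('S')(w) = Mul(-3, Pow(w, -2))
Function('H')(v) = -972 (Function('H')(v) = Mul(36, Pow(Mul(-3, Pow(-9, -2)), -1)) = Mul(36, Pow(Mul(-3, Rational(1, 81)), -1)) = Mul(36, Pow(Rational(-1, 27), -1)) = Mul(36, -27) = -972)
Pow(Add(Function('H')(-17), Function('N')(Function('d')(9, 3))), -1) = Pow(Add(-972, -72), -1) = Pow(-1044, -1) = Rational(-1, 1044)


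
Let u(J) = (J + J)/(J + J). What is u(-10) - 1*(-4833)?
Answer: 4834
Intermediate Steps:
u(J) = 1 (u(J) = (2*J)/((2*J)) = (2*J)*(1/(2*J)) = 1)
u(-10) - 1*(-4833) = 1 - 1*(-4833) = 1 + 4833 = 4834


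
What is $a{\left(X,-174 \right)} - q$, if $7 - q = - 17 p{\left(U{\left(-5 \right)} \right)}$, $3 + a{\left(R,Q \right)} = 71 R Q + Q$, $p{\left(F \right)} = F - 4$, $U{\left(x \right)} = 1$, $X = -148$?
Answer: $1828259$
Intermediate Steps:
$p{\left(F \right)} = -4 + F$
$a{\left(R,Q \right)} = -3 + Q + 71 Q R$ ($a{\left(R,Q \right)} = -3 + \left(71 R Q + Q\right) = -3 + \left(71 Q R + Q\right) = -3 + \left(Q + 71 Q R\right) = -3 + Q + 71 Q R$)
$q = -44$ ($q = 7 - - 17 \left(-4 + 1\right) = 7 - \left(-17\right) \left(-3\right) = 7 - 51 = -44$)
$a{\left(X,-174 \right)} - q = \left(-3 - 174 + 71 \left(-174\right) \left(-148\right)\right) - -44 = \left(-3 - 174 + 1828392\right) + 44 = 1828215 + 44 = 1828259$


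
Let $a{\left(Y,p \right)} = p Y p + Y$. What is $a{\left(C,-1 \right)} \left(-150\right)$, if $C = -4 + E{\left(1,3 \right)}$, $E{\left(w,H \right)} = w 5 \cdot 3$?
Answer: $-3300$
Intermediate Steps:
$E{\left(w,H \right)} = 15 w$ ($E{\left(w,H \right)} = 5 w 3 = 15 w$)
$C = 11$ ($C = -4 + 15 \cdot 1 = -4 + 15 = 11$)
$a{\left(Y,p \right)} = Y + Y p^{2}$ ($a{\left(Y,p \right)} = Y p p + Y = Y p^{2} + Y = Y + Y p^{2}$)
$a{\left(C,-1 \right)} \left(-150\right) = 11 \left(1 + \left(-1\right)^{2}\right) \left(-150\right) = 11 \left(1 + 1\right) \left(-150\right) = 11 \cdot 2 \left(-150\right) = 22 \left(-150\right) = -3300$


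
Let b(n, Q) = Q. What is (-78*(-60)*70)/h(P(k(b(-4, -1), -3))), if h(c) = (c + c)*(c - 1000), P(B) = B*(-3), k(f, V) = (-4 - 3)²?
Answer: 7800/8029 ≈ 0.97148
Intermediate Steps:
k(f, V) = 49 (k(f, V) = (-7)² = 49)
P(B) = -3*B
h(c) = 2*c*(-1000 + c) (h(c) = (2*c)*(-1000 + c) = 2*c*(-1000 + c))
(-78*(-60)*70)/h(P(k(b(-4, -1), -3))) = (-78*(-60)*70)/((2*(-3*49)*(-1000 - 3*49))) = (4680*70)/((2*(-147)*(-1000 - 147))) = 327600/((2*(-147)*(-1147))) = 327600/337218 = 327600*(1/337218) = 7800/8029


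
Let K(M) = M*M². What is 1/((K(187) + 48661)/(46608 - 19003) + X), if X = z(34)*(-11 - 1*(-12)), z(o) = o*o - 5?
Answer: 27605/38361219 ≈ 0.00071961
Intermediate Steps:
K(M) = M³
z(o) = -5 + o² (z(o) = o² - 5 = -5 + o²)
X = 1151 (X = (-5 + 34²)*(-11 - 1*(-12)) = (-5 + 1156)*(-11 + 12) = 1151*1 = 1151)
1/((K(187) + 48661)/(46608 - 19003) + X) = 1/((187³ + 48661)/(46608 - 19003) + 1151) = 1/((6539203 + 48661)/27605 + 1151) = 1/(6587864*(1/27605) + 1151) = 1/(6587864/27605 + 1151) = 1/(38361219/27605) = 27605/38361219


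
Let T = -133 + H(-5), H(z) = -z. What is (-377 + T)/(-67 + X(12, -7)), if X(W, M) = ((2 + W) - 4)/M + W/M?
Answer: 3535/491 ≈ 7.1996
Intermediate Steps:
X(W, M) = W/M + (-2 + W)/M (X(W, M) = (-2 + W)/M + W/M = W/M + (-2 + W)/M)
T = -128 (T = -133 - 1*(-5) = -133 + 5 = -128)
(-377 + T)/(-67 + X(12, -7)) = (-377 - 128)/(-67 + 2*(-1 + 12)/(-7)) = -505/(-67 + 2*(-⅐)*11) = -505/(-67 - 22/7) = -505/(-491/7) = -505*(-7/491) = 3535/491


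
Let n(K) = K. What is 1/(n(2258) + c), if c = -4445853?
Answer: -1/4443595 ≈ -2.2504e-7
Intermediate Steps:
1/(n(2258) + c) = 1/(2258 - 4445853) = 1/(-4443595) = -1/4443595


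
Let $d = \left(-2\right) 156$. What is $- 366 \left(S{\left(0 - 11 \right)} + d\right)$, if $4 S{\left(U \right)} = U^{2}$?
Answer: $\frac{206241}{2} \approx 1.0312 \cdot 10^{5}$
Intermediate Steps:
$S{\left(U \right)} = \frac{U^{2}}{4}$
$d = -312$
$- 366 \left(S{\left(0 - 11 \right)} + d\right) = - 366 \left(\frac{\left(0 - 11\right)^{2}}{4} - 312\right) = - 366 \left(\frac{\left(-11\right)^{2}}{4} - 312\right) = - 366 \left(\frac{1}{4} \cdot 121 - 312\right) = - 366 \left(\frac{121}{4} - 312\right) = \left(-366\right) \left(- \frac{1127}{4}\right) = \frac{206241}{2}$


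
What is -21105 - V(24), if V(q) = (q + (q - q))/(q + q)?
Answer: -42211/2 ≈ -21106.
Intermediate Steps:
V(q) = ½ (V(q) = (q + 0)/((2*q)) = q*(1/(2*q)) = ½)
-21105 - V(24) = -21105 - 1*½ = -21105 - ½ = -42211/2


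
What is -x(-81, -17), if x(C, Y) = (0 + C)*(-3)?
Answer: -243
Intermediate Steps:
x(C, Y) = -3*C (x(C, Y) = C*(-3) = -3*C)
-x(-81, -17) = -(-3)*(-81) = -1*243 = -243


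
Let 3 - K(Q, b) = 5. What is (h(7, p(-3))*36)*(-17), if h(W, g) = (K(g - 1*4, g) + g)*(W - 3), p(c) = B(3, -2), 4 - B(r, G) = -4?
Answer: -14688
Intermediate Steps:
B(r, G) = 8 (B(r, G) = 4 - 1*(-4) = 4 + 4 = 8)
p(c) = 8
K(Q, b) = -2 (K(Q, b) = 3 - 1*5 = 3 - 5 = -2)
h(W, g) = (-3 + W)*(-2 + g) (h(W, g) = (-2 + g)*(W - 3) = (-2 + g)*(-3 + W) = (-3 + W)*(-2 + g))
(h(7, p(-3))*36)*(-17) = ((6 - 3*8 - 2*7 + 7*8)*36)*(-17) = ((6 - 24 - 14 + 56)*36)*(-17) = (24*36)*(-17) = 864*(-17) = -14688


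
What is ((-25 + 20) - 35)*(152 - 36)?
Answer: -4640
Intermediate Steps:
((-25 + 20) - 35)*(152 - 36) = (-5 - 35)*116 = -40*116 = -4640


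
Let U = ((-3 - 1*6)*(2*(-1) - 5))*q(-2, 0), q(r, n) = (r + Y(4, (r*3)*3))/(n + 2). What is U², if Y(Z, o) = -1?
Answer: 35721/4 ≈ 8930.3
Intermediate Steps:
q(r, n) = (-1 + r)/(2 + n) (q(r, n) = (r - 1)/(n + 2) = (-1 + r)/(2 + n))
U = -189/2 (U = ((-3 - 1*6)*(2*(-1) - 5))*((-1 - 2)/(2 + 0)) = ((-3 - 6)*(-2 - 5))*(-3/2) = (-9*(-7))*((½)*(-3)) = 63*(-3/2) = -189/2 ≈ -94.500)
U² = (-189/2)² = 35721/4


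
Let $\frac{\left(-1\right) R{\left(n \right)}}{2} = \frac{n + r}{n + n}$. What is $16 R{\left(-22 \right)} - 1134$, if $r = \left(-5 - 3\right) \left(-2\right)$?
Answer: $- \frac{12522}{11} \approx -1138.4$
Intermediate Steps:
$r = 16$ ($r = \left(-8\right) \left(-2\right) = 16$)
$R{\left(n \right)} = - \frac{16 + n}{n}$ ($R{\left(n \right)} = - 2 \frac{n + 16}{n + n} = - 2 \frac{16 + n}{2 n} = - \frac{16 + n}{n}$)
$16 R{\left(-22 \right)} - 1134 = 16 \frac{-16 - -22}{-22} - 1134 = 16 \left(- \frac{-16 + 22}{22}\right) - 1134 = 16 \left(\left(- \frac{1}{22}\right) 6\right) - 1134 = 16 \left(- \frac{3}{11}\right) - 1134 = - \frac{48}{11} - 1134 = - \frac{12522}{11}$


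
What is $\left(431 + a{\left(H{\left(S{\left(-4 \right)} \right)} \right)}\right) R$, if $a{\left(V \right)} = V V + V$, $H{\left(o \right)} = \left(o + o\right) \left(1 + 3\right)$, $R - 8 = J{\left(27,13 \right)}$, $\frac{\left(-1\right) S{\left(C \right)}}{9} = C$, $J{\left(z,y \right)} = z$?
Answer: $2928205$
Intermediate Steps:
$S{\left(C \right)} = - 9 C$
$R = 35$ ($R = 8 + 27 = 35$)
$H{\left(o \right)} = 8 o$ ($H{\left(o \right)} = 2 o 4 = 8 o$)
$a{\left(V \right)} = V + V^{2}$ ($a{\left(V \right)} = V^{2} + V = V + V^{2}$)
$\left(431 + a{\left(H{\left(S{\left(-4 \right)} \right)} \right)}\right) R = \left(431 + 8 \left(\left(-9\right) \left(-4\right)\right) \left(1 + 8 \left(\left(-9\right) \left(-4\right)\right)\right)\right) 35 = \left(431 + 8 \cdot 36 \left(1 + 8 \cdot 36\right)\right) 35 = \left(431 + 288 \left(1 + 288\right)\right) 35 = \left(431 + 288 \cdot 289\right) 35 = \left(431 + 83232\right) 35 = 83663 \cdot 35 = 2928205$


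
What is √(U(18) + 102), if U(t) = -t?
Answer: 2*√21 ≈ 9.1651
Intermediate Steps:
√(U(18) + 102) = √(-1*18 + 102) = √(-18 + 102) = √84 = 2*√21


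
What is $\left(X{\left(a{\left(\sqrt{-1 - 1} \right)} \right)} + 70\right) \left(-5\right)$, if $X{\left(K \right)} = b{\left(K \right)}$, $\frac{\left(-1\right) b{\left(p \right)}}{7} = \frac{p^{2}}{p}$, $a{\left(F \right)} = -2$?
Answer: $-420$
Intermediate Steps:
$b{\left(p \right)} = - 7 p$ ($b{\left(p \right)} = - 7 \frac{p^{2}}{p} = - 7 p$)
$X{\left(K \right)} = - 7 K$
$\left(X{\left(a{\left(\sqrt{-1 - 1} \right)} \right)} + 70\right) \left(-5\right) = \left(\left(-7\right) \left(-2\right) + 70\right) \left(-5\right) = \left(14 + 70\right) \left(-5\right) = 84 \left(-5\right) = -420$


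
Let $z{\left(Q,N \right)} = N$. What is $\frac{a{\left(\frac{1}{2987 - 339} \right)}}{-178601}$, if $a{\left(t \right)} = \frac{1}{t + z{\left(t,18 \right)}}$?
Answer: $- \frac{2648}{8513016665} \approx -3.1105 \cdot 10^{-7}$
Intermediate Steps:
$a{\left(t \right)} = \frac{1}{18 + t}$ ($a{\left(t \right)} = \frac{1}{t + 18} = \frac{1}{18 + t}$)
$\frac{a{\left(\frac{1}{2987 - 339} \right)}}{-178601} = \frac{1}{\left(18 + \frac{1}{2987 - 339}\right) \left(-178601\right)} = \frac{1}{18 + \frac{1}{2648}} \left(- \frac{1}{178601}\right) = \frac{1}{\frac{47665}{2648}} \left(- \frac{1}{178601}\right) = \frac{2648}{47665} \left(- \frac{1}{178601}\right) = - \frac{2648}{8513016665}$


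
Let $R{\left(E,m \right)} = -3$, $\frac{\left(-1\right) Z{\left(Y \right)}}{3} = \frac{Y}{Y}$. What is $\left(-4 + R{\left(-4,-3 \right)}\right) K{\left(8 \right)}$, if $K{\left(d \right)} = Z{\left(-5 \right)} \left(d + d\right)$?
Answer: $336$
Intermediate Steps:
$Z{\left(Y \right)} = -3$ ($Z{\left(Y \right)} = - 3 \frac{Y}{Y} = \left(-3\right) 1 = -3$)
$K{\left(d \right)} = - 6 d$ ($K{\left(d \right)} = - 3 \left(d + d\right) = - 3 \cdot 2 d = - 6 d$)
$\left(-4 + R{\left(-4,-3 \right)}\right) K{\left(8 \right)} = \left(-4 - 3\right) \left(\left(-6\right) 8\right) = \left(-7\right) \left(-48\right) = 336$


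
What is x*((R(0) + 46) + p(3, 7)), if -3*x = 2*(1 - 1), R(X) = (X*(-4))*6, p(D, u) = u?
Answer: 0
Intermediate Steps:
R(X) = -24*X (R(X) = -4*X*6 = -24*X)
x = 0 (x = -2*(1 - 1)/3 = -2*0/3 = -⅓*0 = 0)
x*((R(0) + 46) + p(3, 7)) = 0*((-24*0 + 46) + 7) = 0*((0 + 46) + 7) = 0*(46 + 7) = 0*53 = 0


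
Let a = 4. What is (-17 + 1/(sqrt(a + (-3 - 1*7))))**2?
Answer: (102 + I*sqrt(6))**2/36 ≈ 288.83 + 13.88*I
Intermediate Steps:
(-17 + 1/(sqrt(a + (-3 - 1*7))))**2 = (-17 + 1/(sqrt(4 + (-3 - 1*7))))**2 = (-17 + 1/(sqrt(4 + (-3 - 7))))**2 = (-17 + 1/(sqrt(4 - 10)))**2 = (-17 + 1/(sqrt(-6)))**2 = (-17 + 1/(I*sqrt(6)))**2 = (-17 - I*sqrt(6)/6)**2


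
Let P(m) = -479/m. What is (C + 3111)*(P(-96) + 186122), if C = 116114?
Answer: 2130335071975/96 ≈ 2.2191e+10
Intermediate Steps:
(C + 3111)*(P(-96) + 186122) = (116114 + 3111)*(-479/(-96) + 186122) = 119225*(-479*(-1/96) + 186122) = 119225*(479/96 + 186122) = 119225*(17868191/96) = 2130335071975/96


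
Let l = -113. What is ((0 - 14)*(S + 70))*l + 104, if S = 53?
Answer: 194690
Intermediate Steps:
((0 - 14)*(S + 70))*l + 104 = ((0 - 14)*(53 + 70))*(-113) + 104 = -14*123*(-113) + 104 = -1722*(-113) + 104 = 194586 + 104 = 194690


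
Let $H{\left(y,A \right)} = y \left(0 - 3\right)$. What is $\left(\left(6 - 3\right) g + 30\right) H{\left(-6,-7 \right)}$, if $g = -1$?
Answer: $486$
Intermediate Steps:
$H{\left(y,A \right)} = - 3 y$ ($H{\left(y,A \right)} = y \left(-3\right) = - 3 y$)
$\left(\left(6 - 3\right) g + 30\right) H{\left(-6,-7 \right)} = \left(\left(6 - 3\right) \left(-1\right) + 30\right) \left(\left(-3\right) \left(-6\right)\right) = \left(3 \left(-1\right) + 30\right) 18 = \left(-3 + 30\right) 18 = 27 \cdot 18 = 486$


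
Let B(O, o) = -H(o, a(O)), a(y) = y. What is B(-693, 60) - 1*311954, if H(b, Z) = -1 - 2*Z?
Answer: -313339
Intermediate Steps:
B(O, o) = 1 + 2*O (B(O, o) = -(-1 - 2*O) = 1 + 2*O)
B(-693, 60) - 1*311954 = (1 + 2*(-693)) - 1*311954 = (1 - 1386) - 311954 = -1385 - 311954 = -313339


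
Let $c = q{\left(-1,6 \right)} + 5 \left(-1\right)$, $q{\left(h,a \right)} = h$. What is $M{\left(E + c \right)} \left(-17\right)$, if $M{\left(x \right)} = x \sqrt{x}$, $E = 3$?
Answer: $51 i \sqrt{3} \approx 88.335 i$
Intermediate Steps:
$c = -6$ ($c = -1 + 5 \left(-1\right) = -1 - 5 = -6$)
$M{\left(x \right)} = x^{\frac{3}{2}}$
$M{\left(E + c \right)} \left(-17\right) = \left(3 - 6\right)^{\frac{3}{2}} \left(-17\right) = \left(-3\right)^{\frac{3}{2}} \left(-17\right) = - 3 i \sqrt{3} \left(-17\right) = 51 i \sqrt{3}$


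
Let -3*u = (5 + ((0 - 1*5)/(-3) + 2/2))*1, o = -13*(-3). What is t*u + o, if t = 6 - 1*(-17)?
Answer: -178/9 ≈ -19.778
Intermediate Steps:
o = 39
t = 23 (t = 6 + 17 = 23)
u = -23/9 (u = -(5 + ((0 - 1*5)/(-3) + 2/2))/3 = -(5 + ((0 - 5)*(-1/3) + 2*(1/2)))/3 = -(5 + (-5*(-1/3) + 1))/3 = -(5 + (5/3 + 1))/3 = -(5 + 8/3)/3 = -23/9 ≈ -2.5556)
t*u + o = 23*(-23/9) + 39 = -529/9 + 39 = -178/9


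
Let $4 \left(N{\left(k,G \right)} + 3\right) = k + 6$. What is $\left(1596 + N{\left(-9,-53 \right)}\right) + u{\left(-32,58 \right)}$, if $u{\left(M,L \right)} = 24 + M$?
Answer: $\frac{6337}{4} \approx 1584.3$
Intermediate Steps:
$N{\left(k,G \right)} = - \frac{3}{2} + \frac{k}{4}$ ($N{\left(k,G \right)} = -3 + \frac{k + 6}{4} = -3 + \frac{6 + k}{4} = -3 + \left(\frac{3}{2} + \frac{k}{4}\right) = - \frac{3}{2} + \frac{k}{4}$)
$\left(1596 + N{\left(-9,-53 \right)}\right) + u{\left(-32,58 \right)} = \left(1596 + \left(- \frac{3}{2} + \frac{1}{4} \left(-9\right)\right)\right) + \left(24 - 32\right) = \left(1596 - \frac{15}{4}\right) - 8 = \frac{6369}{4} - 8 = \frac{6337}{4}$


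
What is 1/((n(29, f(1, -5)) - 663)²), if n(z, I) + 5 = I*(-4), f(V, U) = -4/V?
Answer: 1/425104 ≈ 2.3524e-6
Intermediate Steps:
n(z, I) = -5 - 4*I (n(z, I) = -5 + I*(-4) = -5 - 4*I)
1/((n(29, f(1, -5)) - 663)²) = 1/(((-5 - (-16)/1) - 663)²) = 1/(((-5 - (-16)) - 663)²) = 1/(((-5 - 4*(-4)) - 663)²) = 1/(((-5 + 16) - 663)²) = 1/((11 - 663)²) = 1/((-652)²) = 1/425104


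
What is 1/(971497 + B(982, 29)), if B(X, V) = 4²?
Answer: 1/971513 ≈ 1.0293e-6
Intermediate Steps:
B(X, V) = 16
1/(971497 + B(982, 29)) = 1/(971497 + 16) = 1/971513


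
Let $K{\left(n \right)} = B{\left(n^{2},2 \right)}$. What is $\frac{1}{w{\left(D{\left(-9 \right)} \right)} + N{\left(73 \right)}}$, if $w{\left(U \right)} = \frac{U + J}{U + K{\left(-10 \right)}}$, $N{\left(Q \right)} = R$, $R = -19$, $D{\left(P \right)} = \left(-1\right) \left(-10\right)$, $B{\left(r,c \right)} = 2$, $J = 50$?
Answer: $- \frac{1}{14} \approx -0.071429$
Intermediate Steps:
$K{\left(n \right)} = 2$
$D{\left(P \right)} = 10$
$N{\left(Q \right)} = -19$
$w{\left(U \right)} = \frac{50 + U}{2 + U}$ ($w{\left(U \right)} = \frac{U + 50}{U + 2} = \frac{50 + U}{2 + U}$)
$\frac{1}{w{\left(D{\left(-9 \right)} \right)} + N{\left(73 \right)}} = \frac{1}{\frac{50 + 10}{2 + 10} - 19} = \frac{1}{\frac{1}{12} \cdot 60 - 19} = \frac{1}{5 - 19} = \frac{1}{-14} = - \frac{1}{14}$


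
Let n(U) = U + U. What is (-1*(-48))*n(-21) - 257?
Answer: -2273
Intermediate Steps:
n(U) = 2*U
(-1*(-48))*n(-21) - 257 = (-1*(-48))*(2*(-21)) - 257 = 48*(-42) - 257 = -2016 - 257 = -2273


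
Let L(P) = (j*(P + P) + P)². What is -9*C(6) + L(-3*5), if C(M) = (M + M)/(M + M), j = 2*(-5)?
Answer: 81216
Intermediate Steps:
j = -10
L(P) = 361*P² (L(P) = (-10*(P + P) + P)² = (-20*P + P)² = (-19*P)² = 361*P²)
C(M) = 1 (C(M) = (2*M)/((2*M)) = (2*M)*(1/(2*M)) = 1)
-9*C(6) + L(-3*5) = -9*1 + 361*(-3*5)² = -9 + 361*(-15)² = -9 + 361*225 = -9 + 81225 = 81216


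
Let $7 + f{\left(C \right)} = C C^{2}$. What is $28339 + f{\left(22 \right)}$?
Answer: $38980$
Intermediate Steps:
$f{\left(C \right)} = -7 + C^{3}$ ($f{\left(C \right)} = -7 + C C^{2} = -7 + C^{3}$)
$28339 + f{\left(22 \right)} = 28339 - \left(7 - 22^{3}\right) = 28339 + \left(-7 + 10648\right) = 28339 + 10641 = 38980$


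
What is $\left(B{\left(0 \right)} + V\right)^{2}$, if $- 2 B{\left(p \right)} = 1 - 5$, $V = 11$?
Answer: $169$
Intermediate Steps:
$B{\left(p \right)} = 2$ ($B{\left(p \right)} = - \frac{1 - 5}{2} = \left(- \frac{1}{2}\right) \left(-4\right) = 2$)
$\left(B{\left(0 \right)} + V\right)^{2} = \left(2 + 11\right)^{2} = 13^{2} = 169$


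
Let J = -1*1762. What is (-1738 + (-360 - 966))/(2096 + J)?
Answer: -1532/167 ≈ -9.1736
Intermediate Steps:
J = -1762
(-1738 + (-360 - 966))/(2096 + J) = (-1738 + (-360 - 966))/(2096 - 1762) = (-1738 - 1326)/334 = -3064*1/334 = -1532/167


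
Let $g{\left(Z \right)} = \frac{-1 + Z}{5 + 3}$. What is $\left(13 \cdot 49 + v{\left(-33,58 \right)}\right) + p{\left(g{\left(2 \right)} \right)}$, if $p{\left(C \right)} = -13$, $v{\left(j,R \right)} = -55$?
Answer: $569$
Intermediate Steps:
$g{\left(Z \right)} = - \frac{1}{8} + \frac{Z}{8}$ ($g{\left(Z \right)} = \frac{-1 + Z}{8} = \left(-1 + Z\right) \frac{1}{8} = - \frac{1}{8} + \frac{Z}{8}$)
$\left(13 \cdot 49 + v{\left(-33,58 \right)}\right) + p{\left(g{\left(2 \right)} \right)} = \left(13 \cdot 49 - 55\right) - 13 = \left(637 - 55\right) - 13 = 582 - 13 = 569$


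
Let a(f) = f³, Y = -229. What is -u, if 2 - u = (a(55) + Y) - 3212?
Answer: 162932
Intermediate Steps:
u = -162932 (u = 2 - ((55³ - 229) - 3212) = 2 - ((166375 - 229) - 3212) = 2 - (166146 - 3212) = 2 - 1*162934 = 2 - 162934 = -162932)
-u = -1*(-162932) = 162932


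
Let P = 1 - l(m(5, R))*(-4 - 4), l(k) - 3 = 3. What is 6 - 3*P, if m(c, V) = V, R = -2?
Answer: -141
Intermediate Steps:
l(k) = 6 (l(k) = 3 + 3 = 6)
P = 49 (P = 1 - 6*(-4 - 4) = 1 - 6*(-8) = 1 - 1*(-48) = 1 + 48 = 49)
6 - 3*P = 6 - 3*49 = 6 - 147 = -141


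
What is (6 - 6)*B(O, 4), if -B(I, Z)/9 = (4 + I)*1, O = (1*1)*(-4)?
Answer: 0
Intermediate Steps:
O = -4 (O = 1*(-4) = -4)
B(I, Z) = -36 - 9*I (B(I, Z) = -9*(4 + I) = -36 - 9*I)
(6 - 6)*B(O, 4) = (6 - 6)*(-36 - 9*(-4)) = 0*(-36 + 36) = 0*0 = 0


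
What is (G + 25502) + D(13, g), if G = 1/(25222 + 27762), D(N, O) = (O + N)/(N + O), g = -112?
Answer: 1351250953/52984 ≈ 25503.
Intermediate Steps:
D(N, O) = 1 (D(N, O) = (N + O)/(N + O) = 1)
G = 1/52984 ≈ 1.8874e-5
(G + 25502) + D(13, g) = (1/52984 + 25502) + 1 = 1351197969/52984 + 1 = 1351250953/52984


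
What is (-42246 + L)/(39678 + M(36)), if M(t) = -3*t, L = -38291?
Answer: -80537/39570 ≈ -2.0353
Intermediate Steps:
(-42246 + L)/(39678 + M(36)) = (-42246 - 38291)/(39678 - 3*36) = -80537/(39678 - 108) = -80537/39570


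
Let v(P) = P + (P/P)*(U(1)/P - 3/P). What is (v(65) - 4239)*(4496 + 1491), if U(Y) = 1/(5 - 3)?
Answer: -649739175/26 ≈ -2.4990e+7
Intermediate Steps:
U(Y) = 1/2
v(P) = P - 5/(2*P) (v(P) = P + (P/P)*(1/(2*P) - 3/P) = P + 1*(-5/(2*P)) = P - 5/(2*P))
(v(65) - 4239)*(4496 + 1491) = ((65 - 5/2/65) - 4239)*(4496 + 1491) = ((65 - 5/2*1/65) - 4239)*5987 = ((65 - 1/26) - 4239)*5987 = (1689/26 - 4239)*5987 = -108525/26*5987 = -649739175/26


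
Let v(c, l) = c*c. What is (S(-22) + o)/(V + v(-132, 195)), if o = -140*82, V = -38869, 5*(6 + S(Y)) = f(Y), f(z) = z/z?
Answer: 57429/107225 ≈ 0.53559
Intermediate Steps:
v(c, l) = c²
f(z) = 1
S(Y) = -29/5 (S(Y) = -6 + (⅕)*1 = -6 + ⅕ = -29/5)
o = -11480
(S(-22) + o)/(V + v(-132, 195)) = (-29/5 - 11480)/(-38869 + (-132)²) = -57429/(5*(-38869 + 17424)) = -57429/5/(-21445) = -57429/5*(-1/21445) = 57429/107225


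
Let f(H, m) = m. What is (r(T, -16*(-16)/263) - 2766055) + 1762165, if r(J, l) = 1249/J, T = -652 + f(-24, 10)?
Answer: -644498629/642 ≈ -1.0039e+6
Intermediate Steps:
T = -642 (T = -652 + 10 = -642)
(r(T, -16*(-16)/263) - 2766055) + 1762165 = (1249/(-642) - 2766055) + 1762165 = (1249*(-1/642) - 2766055) + 1762165 = (-1249/642 - 2766055) + 1762165 = -1775808559/642 + 1762165 = -644498629/642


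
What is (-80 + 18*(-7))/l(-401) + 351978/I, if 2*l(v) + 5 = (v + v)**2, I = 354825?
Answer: 75415236574/76074361725 ≈ 0.99134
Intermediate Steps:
l(v) = -5/2 + 2*v**2 (l(v) = -5/2 + (v + v)**2/2 = -5/2 + (2*v)**2/2 = -5/2 + (4*v**2)/2 = -5/2 + 2*v**2)
(-80 + 18*(-7))/l(-401) + 351978/I = (-80 + 18*(-7))/(-5/2 + 2*(-401)**2) + 351978/354825 = (-80 - 126)/(-5/2 + 2*160801) + 351978*(1/354825) = -206/(-5/2 + 321602) + 117326/118275 = -206/643199/2 + 117326/118275 = -206*2/643199 + 117326/118275 = -412/643199 + 117326/118275 = 75415236574/76074361725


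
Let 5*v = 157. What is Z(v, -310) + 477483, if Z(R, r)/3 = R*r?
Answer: 448281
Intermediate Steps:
v = 157/5 (v = (1/5)*157 = 157/5 ≈ 31.400)
Z(R, r) = 3*R*r (Z(R, r) = 3*(R*r) = 3*R*r)
Z(v, -310) + 477483 = 3*(157/5)*(-310) + 477483 = -29202 + 477483 = 448281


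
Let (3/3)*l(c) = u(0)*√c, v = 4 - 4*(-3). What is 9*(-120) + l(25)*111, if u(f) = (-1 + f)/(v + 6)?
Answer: -24315/22 ≈ -1105.2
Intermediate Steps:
v = 16 (v = 4 + 12 = 16)
u(f) = -1/22 + f/22 (u(f) = (-1 + f)/(16 + 6) = (-1 + f)/22 = (-1 + f)*(1/22) = -1/22 + f/22)
l(c) = -√c/22 (l(c) = (-1/22 + (1/22)*0)*√c = (-1/22 + 0)*√c = -√c/22)
9*(-120) + l(25)*111 = 9*(-120) - √25/22*111 = -1080 - 1/22*5*111 = -1080 - 5/22*111 = -1080 - 555/22 = -24315/22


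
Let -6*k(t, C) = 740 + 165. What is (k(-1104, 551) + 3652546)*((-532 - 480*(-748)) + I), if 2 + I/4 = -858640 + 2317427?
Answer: 67864950057704/3 ≈ 2.2622e+13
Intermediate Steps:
I = 5835140 (I = -8 + 4*(-858640 + 2317427) = -8 + 4*1458787 = -8 + 5835148 = 5835140)
k(t, C) = -905/6 (k(t, C) = -(740 + 165)/6 = -⅙*905 = -905/6)
(k(-1104, 551) + 3652546)*((-532 - 480*(-748)) + I) = (-905/6 + 3652546)*((-532 - 480*(-748)) + 5835140) = 21914371*((-532 + 359040) + 5835140)/6 = 21914371*(358508 + 5835140)/6 = (21914371/6)*6193648 = 67864950057704/3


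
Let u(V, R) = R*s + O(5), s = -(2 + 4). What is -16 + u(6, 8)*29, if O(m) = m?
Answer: -1263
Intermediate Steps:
s = -6 (s = -1*6 = -6)
u(V, R) = 5 - 6*R (u(V, R) = R*(-6) + 5 = -6*R + 5 = 5 - 6*R)
-16 + u(6, 8)*29 = -16 + (5 - 6*8)*29 = -16 + (5 - 48)*29 = -16 - 43*29 = -16 - 1247 = -1263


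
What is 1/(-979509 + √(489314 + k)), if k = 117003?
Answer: -979509/959437274764 - √606317/959437274764 ≈ -1.0217e-6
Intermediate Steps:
1/(-979509 + √(489314 + k)) = 1/(-979509 + √(489314 + 117003)) = 1/(-979509 + √606317)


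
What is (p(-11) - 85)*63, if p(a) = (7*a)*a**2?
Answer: -592326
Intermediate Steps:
p(a) = 7*a**3
(p(-11) - 85)*63 = (7*(-11)**3 - 85)*63 = (7*(-1331) - 85)*63 = (-9317 - 85)*63 = -9402*63 = -592326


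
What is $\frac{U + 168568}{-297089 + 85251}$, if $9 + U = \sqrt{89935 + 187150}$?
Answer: $- \frac{168559}{211838} - \frac{\sqrt{277085}}{211838} \approx -0.79818$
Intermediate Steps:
$U = -9 + \sqrt{277085}$ ($U = -9 + \sqrt{89935 + 187150} = -9 + \sqrt{277085} \approx 517.39$)
$\frac{U + 168568}{-297089 + 85251} = \frac{\left(-9 + \sqrt{277085}\right) + 168568}{-297089 + 85251} = \frac{168559 + \sqrt{277085}}{-211838} = \left(168559 + \sqrt{277085}\right) \left(- \frac{1}{211838}\right) = - \frac{168559}{211838} - \frac{\sqrt{277085}}{211838}$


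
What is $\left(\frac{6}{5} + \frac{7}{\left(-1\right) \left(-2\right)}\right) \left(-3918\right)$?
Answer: $- \frac{92073}{5} \approx -18415.0$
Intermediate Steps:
$\left(\frac{6}{5} + \frac{7}{\left(-1\right) \left(-2\right)}\right) \left(-3918\right) = \left(6 \cdot \frac{1}{5} + \frac{7}{2}\right) \left(-3918\right) = \left(\frac{6}{5} + 7 \cdot \frac{1}{2}\right) \left(-3918\right) = \left(\frac{6}{5} + \frac{7}{2}\right) \left(-3918\right) = \frac{47}{10} \left(-3918\right) = - \frac{92073}{5}$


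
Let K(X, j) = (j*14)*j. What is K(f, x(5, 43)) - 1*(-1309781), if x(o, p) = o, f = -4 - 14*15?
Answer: 1310131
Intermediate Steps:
f = -214 (f = -4 - 210 = -214)
K(X, j) = 14*j² (K(X, j) = (14*j)*j = 14*j²)
K(f, x(5, 43)) - 1*(-1309781) = 14*5² - 1*(-1309781) = 14*25 + 1309781 = 350 + 1309781 = 1310131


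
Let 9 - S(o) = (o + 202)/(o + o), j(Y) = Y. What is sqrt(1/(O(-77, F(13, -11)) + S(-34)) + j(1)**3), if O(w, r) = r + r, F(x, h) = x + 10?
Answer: sqrt(971138)/977 ≈ 1.0087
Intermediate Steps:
F(x, h) = 10 + x
O(w, r) = 2*r
S(o) = 9 - (202 + o)/(2*o) (S(o) = 9 - (o + 202)/(o + o) = 9 - (202 + o)/(2*o))
sqrt(1/(O(-77, F(13, -11)) + S(-34)) + j(1)**3) = sqrt(1/(2*(10 + 13) + (17/2 - 101/(-34))) + 1**3) = sqrt(1/(2*23 + (17/2 - 101*(-1/34))) + 1) = sqrt(1/(46 + (17/2 + 101/34)) + 1) = sqrt(1/(46 + 195/17) + 1) = sqrt(1/(977/17) + 1) = sqrt(17/977 + 1) = sqrt(994/977) = sqrt(971138)/977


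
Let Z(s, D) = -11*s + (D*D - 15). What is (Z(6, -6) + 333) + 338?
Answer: 626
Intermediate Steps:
Z(s, D) = -15 + D² - 11*s (Z(s, D) = -11*s + (D² - 15) = -11*s + (-15 + D²) = -15 + D² - 11*s)
(Z(6, -6) + 333) + 338 = ((-15 + (-6)² - 11*6) + 333) + 338 = ((-15 + 36 - 66) + 333) + 338 = (-45 + 333) + 338 = 288 + 338 = 626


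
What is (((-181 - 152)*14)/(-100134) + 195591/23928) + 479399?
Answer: 21271532333407/44370488 ≈ 4.7941e+5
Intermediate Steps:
(((-181 - 152)*14)/(-100134) + 195591/23928) + 479399 = (-333*14*(-1/100134) + 195591*(1/23928)) + 479399 = (-4662*(-1/100134) + 65197/7976) + 479399 = (259/5563 + 65197/7976) + 479399 = 364756695/44370488 + 479399 = 21271532333407/44370488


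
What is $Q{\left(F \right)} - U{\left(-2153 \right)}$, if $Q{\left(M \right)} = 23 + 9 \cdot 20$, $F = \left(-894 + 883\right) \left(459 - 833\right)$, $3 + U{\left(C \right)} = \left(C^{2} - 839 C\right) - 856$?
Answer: $-6440714$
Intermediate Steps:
$U{\left(C \right)} = -859 + C^{2} - 839 C$ ($U{\left(C \right)} = -3 - \left(856 - C^{2} + 839 C\right) = -859 + C^{2} - 839 C$)
$F = 4114$ ($F = \left(-11\right) \left(-374\right) = 4114$)
$Q{\left(M \right)} = 203$ ($Q{\left(M \right)} = 23 + 180 = 203$)
$Q{\left(F \right)} - U{\left(-2153 \right)} = 203 - \left(-859 + \left(-2153\right)^{2} - -1806367\right) = 203 - \left(-859 + 4635409 + 1806367\right) = 203 - 6440917 = -6440714$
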